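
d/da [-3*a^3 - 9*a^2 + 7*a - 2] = -9*a^2 - 18*a + 7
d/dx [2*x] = 2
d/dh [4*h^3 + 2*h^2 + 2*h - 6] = 12*h^2 + 4*h + 2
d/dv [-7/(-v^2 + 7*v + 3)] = 7*(7 - 2*v)/(-v^2 + 7*v + 3)^2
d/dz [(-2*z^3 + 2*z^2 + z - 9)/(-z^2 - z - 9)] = (2*z^4 + 4*z^3 + 53*z^2 - 54*z - 18)/(z^4 + 2*z^3 + 19*z^2 + 18*z + 81)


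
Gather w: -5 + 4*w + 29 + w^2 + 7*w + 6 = w^2 + 11*w + 30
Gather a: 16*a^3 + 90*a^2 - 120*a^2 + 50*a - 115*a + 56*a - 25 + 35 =16*a^3 - 30*a^2 - 9*a + 10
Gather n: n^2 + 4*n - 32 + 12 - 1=n^2 + 4*n - 21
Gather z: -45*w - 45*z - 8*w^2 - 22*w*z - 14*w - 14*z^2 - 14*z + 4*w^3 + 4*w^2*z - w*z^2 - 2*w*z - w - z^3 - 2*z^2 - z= 4*w^3 - 8*w^2 - 60*w - z^3 + z^2*(-w - 16) + z*(4*w^2 - 24*w - 60)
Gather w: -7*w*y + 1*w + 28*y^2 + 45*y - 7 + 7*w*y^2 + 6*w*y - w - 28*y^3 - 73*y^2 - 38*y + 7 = w*(7*y^2 - y) - 28*y^3 - 45*y^2 + 7*y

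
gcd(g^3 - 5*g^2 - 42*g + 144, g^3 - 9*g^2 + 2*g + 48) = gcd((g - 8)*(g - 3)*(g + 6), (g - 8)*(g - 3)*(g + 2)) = g^2 - 11*g + 24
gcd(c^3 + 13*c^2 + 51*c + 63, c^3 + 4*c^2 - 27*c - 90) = c + 3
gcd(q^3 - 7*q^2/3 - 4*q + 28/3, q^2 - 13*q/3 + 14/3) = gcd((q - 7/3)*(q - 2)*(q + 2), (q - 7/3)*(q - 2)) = q^2 - 13*q/3 + 14/3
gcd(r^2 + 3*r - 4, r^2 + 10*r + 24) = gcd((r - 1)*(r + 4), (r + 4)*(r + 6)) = r + 4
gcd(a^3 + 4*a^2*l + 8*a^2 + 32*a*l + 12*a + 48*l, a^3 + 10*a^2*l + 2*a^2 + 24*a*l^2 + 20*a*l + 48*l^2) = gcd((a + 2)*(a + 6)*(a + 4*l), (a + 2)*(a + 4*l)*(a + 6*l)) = a^2 + 4*a*l + 2*a + 8*l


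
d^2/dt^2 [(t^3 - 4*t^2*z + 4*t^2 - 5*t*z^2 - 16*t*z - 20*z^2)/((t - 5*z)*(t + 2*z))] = 4*z*(z - 2)/(t^3 + 6*t^2*z + 12*t*z^2 + 8*z^3)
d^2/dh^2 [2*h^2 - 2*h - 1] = 4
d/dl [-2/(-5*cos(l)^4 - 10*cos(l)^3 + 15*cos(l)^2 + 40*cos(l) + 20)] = 4*(-2*sin(l)^2 + cos(l) - 2)*sin(l)/(5*(sin(l)^2 + 3)^2*(cos(l) + 1)^3)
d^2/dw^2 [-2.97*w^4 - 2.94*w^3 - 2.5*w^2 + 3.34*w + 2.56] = -35.64*w^2 - 17.64*w - 5.0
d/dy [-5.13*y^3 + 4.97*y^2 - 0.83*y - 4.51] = -15.39*y^2 + 9.94*y - 0.83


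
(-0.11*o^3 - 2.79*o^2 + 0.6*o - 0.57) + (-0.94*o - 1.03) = -0.11*o^3 - 2.79*o^2 - 0.34*o - 1.6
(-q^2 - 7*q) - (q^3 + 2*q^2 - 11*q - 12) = -q^3 - 3*q^2 + 4*q + 12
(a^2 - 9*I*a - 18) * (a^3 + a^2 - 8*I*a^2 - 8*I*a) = a^5 + a^4 - 17*I*a^4 - 90*a^3 - 17*I*a^3 - 90*a^2 + 144*I*a^2 + 144*I*a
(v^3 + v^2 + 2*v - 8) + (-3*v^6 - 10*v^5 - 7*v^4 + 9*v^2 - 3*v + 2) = -3*v^6 - 10*v^5 - 7*v^4 + v^3 + 10*v^2 - v - 6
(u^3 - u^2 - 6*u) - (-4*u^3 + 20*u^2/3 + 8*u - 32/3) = 5*u^3 - 23*u^2/3 - 14*u + 32/3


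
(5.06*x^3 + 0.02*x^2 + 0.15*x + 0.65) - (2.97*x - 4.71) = 5.06*x^3 + 0.02*x^2 - 2.82*x + 5.36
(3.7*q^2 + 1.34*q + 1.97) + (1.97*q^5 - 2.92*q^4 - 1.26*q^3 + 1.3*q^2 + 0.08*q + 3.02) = 1.97*q^5 - 2.92*q^4 - 1.26*q^3 + 5.0*q^2 + 1.42*q + 4.99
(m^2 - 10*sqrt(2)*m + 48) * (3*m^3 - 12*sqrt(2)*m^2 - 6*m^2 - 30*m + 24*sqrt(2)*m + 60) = 3*m^5 - 42*sqrt(2)*m^4 - 6*m^4 + 84*sqrt(2)*m^3 + 354*m^3 - 708*m^2 - 276*sqrt(2)*m^2 - 1440*m + 552*sqrt(2)*m + 2880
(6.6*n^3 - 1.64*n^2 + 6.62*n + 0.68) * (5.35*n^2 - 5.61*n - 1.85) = 35.31*n^5 - 45.8*n^4 + 32.4074*n^3 - 30.4662*n^2 - 16.0618*n - 1.258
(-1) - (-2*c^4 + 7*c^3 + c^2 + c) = 2*c^4 - 7*c^3 - c^2 - c - 1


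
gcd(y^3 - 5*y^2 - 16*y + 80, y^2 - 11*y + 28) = y - 4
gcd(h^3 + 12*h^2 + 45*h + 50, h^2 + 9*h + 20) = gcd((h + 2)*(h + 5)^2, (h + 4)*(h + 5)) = h + 5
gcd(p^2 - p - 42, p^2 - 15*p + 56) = p - 7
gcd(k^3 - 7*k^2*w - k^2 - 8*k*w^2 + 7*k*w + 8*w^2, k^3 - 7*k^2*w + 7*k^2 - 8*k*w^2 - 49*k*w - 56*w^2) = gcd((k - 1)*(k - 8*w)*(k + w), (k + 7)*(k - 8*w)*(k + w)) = -k^2 + 7*k*w + 8*w^2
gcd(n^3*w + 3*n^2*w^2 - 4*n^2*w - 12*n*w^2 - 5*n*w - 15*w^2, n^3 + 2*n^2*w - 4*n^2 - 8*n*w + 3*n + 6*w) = 1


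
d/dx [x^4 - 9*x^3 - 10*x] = 4*x^3 - 27*x^2 - 10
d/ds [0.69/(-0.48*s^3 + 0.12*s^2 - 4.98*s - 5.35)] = (0.9936*s^2 - 0.1656*s + 3.4362)/(0.48*s^3 - 0.12*s^2 + 4.98*s + 5.35)^2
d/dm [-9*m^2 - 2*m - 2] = -18*m - 2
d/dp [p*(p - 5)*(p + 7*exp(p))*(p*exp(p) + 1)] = p*(p - 5)*(p + 1)*(p + 7*exp(p))*exp(p) + p*(p - 5)*(p*exp(p) + 1)*(7*exp(p) + 1) + p*(p + 7*exp(p))*(p*exp(p) + 1) + (p - 5)*(p + 7*exp(p))*(p*exp(p) + 1)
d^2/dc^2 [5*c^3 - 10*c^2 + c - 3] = 30*c - 20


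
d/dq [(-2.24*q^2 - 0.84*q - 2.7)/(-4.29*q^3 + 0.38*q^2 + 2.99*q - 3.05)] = (-9.6096*q^4 - 7.2072*q^3 - 41.1274*q^2 + 15.716*q + 10.635)/(18.4041*q^6 - 3.2604*q^5 - 25.5098*q^4 + 28.4414*q^3 + 6.6221*q^2 - 18.239*q + 9.3025)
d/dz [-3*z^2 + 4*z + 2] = 4 - 6*z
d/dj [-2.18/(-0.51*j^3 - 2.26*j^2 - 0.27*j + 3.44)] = (-3.3354*j^2 - 9.8536*j - 0.5886)/(0.51*j^3 + 2.26*j^2 + 0.27*j - 3.44)^2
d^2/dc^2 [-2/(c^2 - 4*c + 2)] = 4*(c^2 - 4*c - 4*(c - 2)^2 + 2)/(c^2 - 4*c + 2)^3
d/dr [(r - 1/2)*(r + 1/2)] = 2*r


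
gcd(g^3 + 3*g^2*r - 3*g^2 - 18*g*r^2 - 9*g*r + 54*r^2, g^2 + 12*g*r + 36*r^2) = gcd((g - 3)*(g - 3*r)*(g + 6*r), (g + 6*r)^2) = g + 6*r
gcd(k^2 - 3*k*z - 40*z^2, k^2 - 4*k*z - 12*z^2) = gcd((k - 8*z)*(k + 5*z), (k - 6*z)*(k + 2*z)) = 1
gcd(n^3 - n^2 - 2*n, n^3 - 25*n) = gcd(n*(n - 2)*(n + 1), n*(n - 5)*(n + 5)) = n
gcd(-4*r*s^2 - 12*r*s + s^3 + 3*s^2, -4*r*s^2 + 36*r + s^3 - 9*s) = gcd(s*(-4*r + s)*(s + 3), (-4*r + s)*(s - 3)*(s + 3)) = 4*r*s + 12*r - s^2 - 3*s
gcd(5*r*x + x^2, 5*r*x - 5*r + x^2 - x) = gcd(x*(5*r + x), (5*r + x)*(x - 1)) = 5*r + x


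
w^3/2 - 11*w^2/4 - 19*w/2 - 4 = (w/2 + 1)*(w - 8)*(w + 1/2)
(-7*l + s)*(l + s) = -7*l^2 - 6*l*s + s^2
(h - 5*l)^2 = h^2 - 10*h*l + 25*l^2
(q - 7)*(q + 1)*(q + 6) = q^3 - 43*q - 42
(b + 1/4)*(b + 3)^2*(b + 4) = b^4 + 41*b^3/4 + 71*b^2/2 + 177*b/4 + 9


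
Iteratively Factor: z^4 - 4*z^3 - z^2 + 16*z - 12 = (z - 1)*(z^3 - 3*z^2 - 4*z + 12) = (z - 3)*(z - 1)*(z^2 - 4) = (z - 3)*(z - 2)*(z - 1)*(z + 2)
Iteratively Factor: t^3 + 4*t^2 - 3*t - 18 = (t + 3)*(t^2 + t - 6) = (t + 3)^2*(t - 2)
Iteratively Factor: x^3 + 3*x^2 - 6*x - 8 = (x + 4)*(x^2 - x - 2) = (x + 1)*(x + 4)*(x - 2)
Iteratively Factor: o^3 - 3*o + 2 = (o - 1)*(o^2 + o - 2) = (o - 1)*(o + 2)*(o - 1)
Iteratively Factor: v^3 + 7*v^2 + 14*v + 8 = (v + 1)*(v^2 + 6*v + 8) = (v + 1)*(v + 2)*(v + 4)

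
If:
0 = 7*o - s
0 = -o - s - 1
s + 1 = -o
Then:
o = -1/8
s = -7/8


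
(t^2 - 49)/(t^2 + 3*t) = (t^2 - 49)/(t*(t + 3))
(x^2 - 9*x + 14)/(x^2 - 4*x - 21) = (x - 2)/(x + 3)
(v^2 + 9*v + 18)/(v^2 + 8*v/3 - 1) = 3*(v + 6)/(3*v - 1)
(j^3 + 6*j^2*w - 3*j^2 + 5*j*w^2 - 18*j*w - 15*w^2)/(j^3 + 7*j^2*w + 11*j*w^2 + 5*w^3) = (j - 3)/(j + w)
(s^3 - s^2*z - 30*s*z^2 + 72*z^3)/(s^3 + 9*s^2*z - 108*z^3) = (s - 4*z)/(s + 6*z)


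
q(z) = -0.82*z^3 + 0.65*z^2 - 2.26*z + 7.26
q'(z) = -2.46*z^2 + 1.3*z - 2.26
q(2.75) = -11.09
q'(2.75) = -17.29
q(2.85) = -12.88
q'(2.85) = -18.54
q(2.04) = -1.61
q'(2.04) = -9.85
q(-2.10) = 22.47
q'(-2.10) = -15.84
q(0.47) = 6.26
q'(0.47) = -2.19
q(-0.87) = 10.26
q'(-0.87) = -5.25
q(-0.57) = 8.91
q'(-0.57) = -3.80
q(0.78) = 5.50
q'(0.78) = -2.74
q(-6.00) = 221.34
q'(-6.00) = -98.62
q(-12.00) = 1544.94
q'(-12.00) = -372.10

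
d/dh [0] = 0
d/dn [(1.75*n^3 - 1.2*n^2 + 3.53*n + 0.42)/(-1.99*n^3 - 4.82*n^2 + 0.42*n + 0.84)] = (-10.823*n^4 + 15.5194*n^3 + 23.428*n^2 + 2.0328*n + 2.7888)/(3.9601*n^6 + 19.1836*n^5 + 21.5608*n^4 - 7.392*n^3 - 7.9212*n^2 + 0.7056*n + 0.7056)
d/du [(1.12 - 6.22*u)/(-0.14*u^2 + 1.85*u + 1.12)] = (-0.8708*u^2 + 0.313599999999999*u - 9.0384)/(0.0196*u^4 - 0.518*u^3 + 3.1089*u^2 + 4.144*u + 1.2544)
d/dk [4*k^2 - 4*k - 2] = 8*k - 4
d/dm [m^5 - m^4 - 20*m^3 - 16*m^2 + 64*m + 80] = 5*m^4 - 4*m^3 - 60*m^2 - 32*m + 64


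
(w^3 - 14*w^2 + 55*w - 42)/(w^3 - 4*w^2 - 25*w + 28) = (w - 6)/(w + 4)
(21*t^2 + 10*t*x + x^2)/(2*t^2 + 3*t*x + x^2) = (21*t^2 + 10*t*x + x^2)/(2*t^2 + 3*t*x + x^2)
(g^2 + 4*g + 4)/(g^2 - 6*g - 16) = (g + 2)/(g - 8)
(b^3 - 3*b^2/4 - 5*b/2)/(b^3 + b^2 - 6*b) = (b + 5/4)/(b + 3)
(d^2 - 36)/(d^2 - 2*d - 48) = (d - 6)/(d - 8)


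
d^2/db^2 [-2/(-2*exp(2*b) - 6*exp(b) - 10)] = (2*(2*exp(b) + 3)^2*exp(b) - (4*exp(b) + 3)*(exp(2*b) + 3*exp(b) + 5))*exp(b)/(exp(2*b) + 3*exp(b) + 5)^3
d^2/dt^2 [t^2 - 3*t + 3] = 2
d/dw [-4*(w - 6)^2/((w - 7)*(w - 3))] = 8*(-w^2 + 15*w - 54)/(w^4 - 20*w^3 + 142*w^2 - 420*w + 441)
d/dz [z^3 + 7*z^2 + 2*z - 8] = 3*z^2 + 14*z + 2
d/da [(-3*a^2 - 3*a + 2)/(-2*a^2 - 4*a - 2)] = (3*a + 7)/(2*(a^3 + 3*a^2 + 3*a + 1))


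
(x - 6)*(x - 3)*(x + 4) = x^3 - 5*x^2 - 18*x + 72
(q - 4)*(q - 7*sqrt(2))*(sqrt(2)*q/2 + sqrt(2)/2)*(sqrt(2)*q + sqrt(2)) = q^4 - 7*sqrt(2)*q^3 - 2*q^3 - 7*q^2 + 14*sqrt(2)*q^2 - 4*q + 49*sqrt(2)*q + 28*sqrt(2)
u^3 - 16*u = u*(u - 4)*(u + 4)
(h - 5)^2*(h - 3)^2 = h^4 - 16*h^3 + 94*h^2 - 240*h + 225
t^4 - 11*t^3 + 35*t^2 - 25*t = t*(t - 5)^2*(t - 1)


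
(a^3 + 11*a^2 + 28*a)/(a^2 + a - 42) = a*(a + 4)/(a - 6)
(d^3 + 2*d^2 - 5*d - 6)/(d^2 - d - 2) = d + 3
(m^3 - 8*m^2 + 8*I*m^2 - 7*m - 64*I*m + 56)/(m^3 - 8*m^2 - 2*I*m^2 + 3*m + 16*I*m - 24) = (m + 7*I)/(m - 3*I)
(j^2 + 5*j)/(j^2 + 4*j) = (j + 5)/(j + 4)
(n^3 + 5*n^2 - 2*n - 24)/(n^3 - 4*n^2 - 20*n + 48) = (n + 3)/(n - 6)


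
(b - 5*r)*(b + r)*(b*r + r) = b^3*r - 4*b^2*r^2 + b^2*r - 5*b*r^3 - 4*b*r^2 - 5*r^3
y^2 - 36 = (y - 6)*(y + 6)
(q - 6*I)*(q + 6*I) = q^2 + 36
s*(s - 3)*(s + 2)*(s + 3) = s^4 + 2*s^3 - 9*s^2 - 18*s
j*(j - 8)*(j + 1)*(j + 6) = j^4 - j^3 - 50*j^2 - 48*j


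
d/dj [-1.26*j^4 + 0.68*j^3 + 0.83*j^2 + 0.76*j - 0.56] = -5.04*j^3 + 2.04*j^2 + 1.66*j + 0.76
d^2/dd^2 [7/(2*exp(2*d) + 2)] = 14*(exp(2*d) - 1)*exp(2*d)/(exp(2*d) + 1)^3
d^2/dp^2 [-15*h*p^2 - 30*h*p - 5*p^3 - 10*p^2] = -30*h - 30*p - 20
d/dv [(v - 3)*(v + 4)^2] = (v + 4)*(3*v - 2)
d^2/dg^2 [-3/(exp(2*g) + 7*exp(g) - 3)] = 3*(-2*(2*exp(g) + 7)^2*exp(g) + (4*exp(g) + 7)*(exp(2*g) + 7*exp(g) - 3))*exp(g)/(exp(2*g) + 7*exp(g) - 3)^3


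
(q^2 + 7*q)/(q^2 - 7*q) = (q + 7)/(q - 7)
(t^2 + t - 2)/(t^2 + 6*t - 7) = (t + 2)/(t + 7)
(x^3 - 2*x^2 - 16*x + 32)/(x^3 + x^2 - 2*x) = (x^3 - 2*x^2 - 16*x + 32)/(x*(x^2 + x - 2))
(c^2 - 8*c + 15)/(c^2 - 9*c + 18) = (c - 5)/(c - 6)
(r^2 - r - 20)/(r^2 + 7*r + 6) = (r^2 - r - 20)/(r^2 + 7*r + 6)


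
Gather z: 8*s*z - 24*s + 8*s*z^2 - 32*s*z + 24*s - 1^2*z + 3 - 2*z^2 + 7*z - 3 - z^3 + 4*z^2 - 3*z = -z^3 + z^2*(8*s + 2) + z*(3 - 24*s)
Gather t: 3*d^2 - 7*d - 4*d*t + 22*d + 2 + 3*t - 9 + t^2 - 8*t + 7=3*d^2 + 15*d + t^2 + t*(-4*d - 5)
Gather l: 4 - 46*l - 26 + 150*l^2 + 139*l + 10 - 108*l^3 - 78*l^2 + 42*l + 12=-108*l^3 + 72*l^2 + 135*l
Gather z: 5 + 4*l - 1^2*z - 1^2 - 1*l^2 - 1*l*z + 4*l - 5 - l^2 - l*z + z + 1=-2*l^2 - 2*l*z + 8*l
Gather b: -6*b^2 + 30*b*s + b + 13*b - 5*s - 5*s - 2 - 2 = -6*b^2 + b*(30*s + 14) - 10*s - 4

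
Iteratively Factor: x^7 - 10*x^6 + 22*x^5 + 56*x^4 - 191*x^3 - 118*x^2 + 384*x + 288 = (x - 4)*(x^6 - 6*x^5 - 2*x^4 + 48*x^3 + x^2 - 114*x - 72) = (x - 4)^2*(x^5 - 2*x^4 - 10*x^3 + 8*x^2 + 33*x + 18) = (x - 4)^2*(x + 1)*(x^4 - 3*x^3 - 7*x^2 + 15*x + 18) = (x - 4)^2*(x - 3)*(x + 1)*(x^3 - 7*x - 6) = (x - 4)^2*(x - 3)*(x + 1)*(x + 2)*(x^2 - 2*x - 3) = (x - 4)^2*(x - 3)^2*(x + 1)*(x + 2)*(x + 1)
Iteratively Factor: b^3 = (b)*(b^2) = b^2*(b)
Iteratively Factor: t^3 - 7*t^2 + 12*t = (t)*(t^2 - 7*t + 12) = t*(t - 4)*(t - 3)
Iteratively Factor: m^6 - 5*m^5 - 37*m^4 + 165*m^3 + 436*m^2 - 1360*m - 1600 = (m - 5)*(m^5 - 37*m^3 - 20*m^2 + 336*m + 320) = (m - 5)^2*(m^4 + 5*m^3 - 12*m^2 - 80*m - 64) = (m - 5)^2*(m - 4)*(m^3 + 9*m^2 + 24*m + 16) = (m - 5)^2*(m - 4)*(m + 4)*(m^2 + 5*m + 4) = (m - 5)^2*(m - 4)*(m + 4)^2*(m + 1)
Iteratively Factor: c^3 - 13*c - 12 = (c + 1)*(c^2 - c - 12) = (c + 1)*(c + 3)*(c - 4)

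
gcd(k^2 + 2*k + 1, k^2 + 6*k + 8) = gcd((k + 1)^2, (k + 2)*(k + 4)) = 1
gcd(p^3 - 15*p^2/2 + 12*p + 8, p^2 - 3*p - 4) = p - 4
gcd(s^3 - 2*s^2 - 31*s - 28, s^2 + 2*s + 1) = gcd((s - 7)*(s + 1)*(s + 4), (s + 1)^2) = s + 1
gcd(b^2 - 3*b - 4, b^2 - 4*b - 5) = b + 1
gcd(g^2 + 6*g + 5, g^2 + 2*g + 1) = g + 1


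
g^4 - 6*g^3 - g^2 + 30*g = g*(g - 5)*(g - 3)*(g + 2)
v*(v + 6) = v^2 + 6*v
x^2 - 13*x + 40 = (x - 8)*(x - 5)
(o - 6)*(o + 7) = o^2 + o - 42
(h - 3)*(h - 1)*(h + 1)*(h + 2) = h^4 - h^3 - 7*h^2 + h + 6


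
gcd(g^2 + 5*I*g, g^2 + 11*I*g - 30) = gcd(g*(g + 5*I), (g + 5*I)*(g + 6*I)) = g + 5*I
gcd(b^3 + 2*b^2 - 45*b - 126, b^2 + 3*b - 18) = b + 6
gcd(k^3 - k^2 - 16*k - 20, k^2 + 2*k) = k + 2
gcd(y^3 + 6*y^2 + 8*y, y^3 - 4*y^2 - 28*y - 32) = y + 2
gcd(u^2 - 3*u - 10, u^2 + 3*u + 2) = u + 2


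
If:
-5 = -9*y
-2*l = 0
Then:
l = 0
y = 5/9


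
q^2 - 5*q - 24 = (q - 8)*(q + 3)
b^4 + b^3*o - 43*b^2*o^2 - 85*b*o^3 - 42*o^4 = (b - 7*o)*(b + o)^2*(b + 6*o)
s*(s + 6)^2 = s^3 + 12*s^2 + 36*s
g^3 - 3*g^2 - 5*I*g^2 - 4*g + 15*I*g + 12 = (g - 3)*(g - 4*I)*(g - I)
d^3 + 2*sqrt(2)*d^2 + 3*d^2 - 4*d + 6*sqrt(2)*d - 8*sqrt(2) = (d - 1)*(d + 4)*(d + 2*sqrt(2))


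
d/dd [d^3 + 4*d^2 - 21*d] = 3*d^2 + 8*d - 21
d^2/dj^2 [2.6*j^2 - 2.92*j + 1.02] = 5.20000000000000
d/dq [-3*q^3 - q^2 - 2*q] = -9*q^2 - 2*q - 2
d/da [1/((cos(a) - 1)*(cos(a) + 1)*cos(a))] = -1/(sin(a)*cos(a)^2) + 2/sin(a)^3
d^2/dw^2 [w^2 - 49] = 2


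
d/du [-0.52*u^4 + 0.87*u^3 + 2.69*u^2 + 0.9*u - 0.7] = -2.08*u^3 + 2.61*u^2 + 5.38*u + 0.9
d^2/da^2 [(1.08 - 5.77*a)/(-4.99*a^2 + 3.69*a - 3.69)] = ((53.361 - 172.7538*a)*(4.99*a^2 - 3.69*a + 3.69) + (5.77*a - 1.08)*(9.98*a - 3.69)*(19.96*a - 7.38))/(4.99*a^2 - 3.69*a + 3.69)^3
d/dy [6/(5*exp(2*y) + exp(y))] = 6*(-10*exp(y) - 1)*exp(-y)/(5*exp(y) + 1)^2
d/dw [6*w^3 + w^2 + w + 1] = 18*w^2 + 2*w + 1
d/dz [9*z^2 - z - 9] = 18*z - 1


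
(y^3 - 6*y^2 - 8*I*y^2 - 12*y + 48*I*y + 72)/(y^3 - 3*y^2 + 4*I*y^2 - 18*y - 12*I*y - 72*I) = (y^2 - 8*I*y - 12)/(y^2 + y*(3 + 4*I) + 12*I)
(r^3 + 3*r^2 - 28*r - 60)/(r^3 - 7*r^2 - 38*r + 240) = (r + 2)/(r - 8)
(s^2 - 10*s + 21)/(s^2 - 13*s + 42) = (s - 3)/(s - 6)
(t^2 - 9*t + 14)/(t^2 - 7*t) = (t - 2)/t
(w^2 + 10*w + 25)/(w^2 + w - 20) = (w + 5)/(w - 4)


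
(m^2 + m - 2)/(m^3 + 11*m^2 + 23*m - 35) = (m + 2)/(m^2 + 12*m + 35)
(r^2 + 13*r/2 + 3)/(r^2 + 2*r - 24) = (r + 1/2)/(r - 4)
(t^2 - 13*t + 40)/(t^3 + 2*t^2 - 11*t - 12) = (t^2 - 13*t + 40)/(t^3 + 2*t^2 - 11*t - 12)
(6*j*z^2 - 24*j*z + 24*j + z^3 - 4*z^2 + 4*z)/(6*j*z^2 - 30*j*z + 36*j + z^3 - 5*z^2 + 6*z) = (z - 2)/(z - 3)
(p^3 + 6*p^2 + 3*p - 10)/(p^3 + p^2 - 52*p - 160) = (p^2 + p - 2)/(p^2 - 4*p - 32)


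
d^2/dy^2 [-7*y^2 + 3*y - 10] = -14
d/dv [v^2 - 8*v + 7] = 2*v - 8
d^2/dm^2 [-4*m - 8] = 0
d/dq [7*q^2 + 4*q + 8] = 14*q + 4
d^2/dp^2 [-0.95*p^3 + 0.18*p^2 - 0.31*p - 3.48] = 0.36 - 5.7*p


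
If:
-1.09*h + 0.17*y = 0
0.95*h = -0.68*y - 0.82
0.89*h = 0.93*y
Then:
No Solution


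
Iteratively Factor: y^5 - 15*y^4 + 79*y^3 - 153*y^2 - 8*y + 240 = (y - 3)*(y^4 - 12*y^3 + 43*y^2 - 24*y - 80) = (y - 4)*(y - 3)*(y^3 - 8*y^2 + 11*y + 20) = (y - 4)*(y - 3)*(y + 1)*(y^2 - 9*y + 20) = (y - 5)*(y - 4)*(y - 3)*(y + 1)*(y - 4)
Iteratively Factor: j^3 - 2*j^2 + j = (j - 1)*(j^2 - j) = (j - 1)^2*(j)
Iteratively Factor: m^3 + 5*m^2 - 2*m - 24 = (m + 4)*(m^2 + m - 6) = (m - 2)*(m + 4)*(m + 3)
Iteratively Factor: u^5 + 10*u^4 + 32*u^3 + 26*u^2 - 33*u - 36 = (u + 4)*(u^4 + 6*u^3 + 8*u^2 - 6*u - 9) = (u + 3)*(u + 4)*(u^3 + 3*u^2 - u - 3) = (u + 1)*(u + 3)*(u + 4)*(u^2 + 2*u - 3) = (u - 1)*(u + 1)*(u + 3)*(u + 4)*(u + 3)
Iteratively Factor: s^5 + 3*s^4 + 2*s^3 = (s + 1)*(s^4 + 2*s^3) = s*(s + 1)*(s^3 + 2*s^2) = s^2*(s + 1)*(s^2 + 2*s) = s^2*(s + 1)*(s + 2)*(s)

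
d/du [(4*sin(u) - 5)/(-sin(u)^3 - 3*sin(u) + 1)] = (8*sin(u)^3 - 15*sin(u)^2 - 11)*cos(u)/(sin(u)^3 + 3*sin(u) - 1)^2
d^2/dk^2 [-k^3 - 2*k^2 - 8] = -6*k - 4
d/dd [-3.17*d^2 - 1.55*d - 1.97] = -6.34*d - 1.55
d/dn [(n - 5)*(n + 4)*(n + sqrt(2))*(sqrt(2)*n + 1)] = 4*sqrt(2)*n^3 - 3*sqrt(2)*n^2 + 9*n^2 - 38*sqrt(2)*n - 6*n - 60 - sqrt(2)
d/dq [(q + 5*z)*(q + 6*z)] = 2*q + 11*z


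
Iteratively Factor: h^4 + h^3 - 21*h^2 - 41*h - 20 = (h + 4)*(h^3 - 3*h^2 - 9*h - 5) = (h + 1)*(h + 4)*(h^2 - 4*h - 5) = (h + 1)^2*(h + 4)*(h - 5)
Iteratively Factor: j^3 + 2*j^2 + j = (j + 1)*(j^2 + j) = j*(j + 1)*(j + 1)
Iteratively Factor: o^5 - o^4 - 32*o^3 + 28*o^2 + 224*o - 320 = (o - 2)*(o^4 + o^3 - 30*o^2 - 32*o + 160) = (o - 2)*(o + 4)*(o^3 - 3*o^2 - 18*o + 40) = (o - 2)^2*(o + 4)*(o^2 - o - 20) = (o - 5)*(o - 2)^2*(o + 4)*(o + 4)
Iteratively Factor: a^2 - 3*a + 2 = (a - 1)*(a - 2)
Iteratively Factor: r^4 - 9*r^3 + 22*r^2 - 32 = (r + 1)*(r^3 - 10*r^2 + 32*r - 32) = (r - 4)*(r + 1)*(r^2 - 6*r + 8) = (r - 4)^2*(r + 1)*(r - 2)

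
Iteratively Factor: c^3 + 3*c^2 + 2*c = (c + 1)*(c^2 + 2*c) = c*(c + 1)*(c + 2)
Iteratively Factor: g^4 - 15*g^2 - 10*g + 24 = (g + 3)*(g^3 - 3*g^2 - 6*g + 8) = (g - 4)*(g + 3)*(g^2 + g - 2) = (g - 4)*(g - 1)*(g + 3)*(g + 2)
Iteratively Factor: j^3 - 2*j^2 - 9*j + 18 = (j - 2)*(j^2 - 9) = (j - 3)*(j - 2)*(j + 3)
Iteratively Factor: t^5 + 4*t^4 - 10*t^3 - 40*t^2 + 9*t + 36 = (t + 1)*(t^4 + 3*t^3 - 13*t^2 - 27*t + 36) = (t - 1)*(t + 1)*(t^3 + 4*t^2 - 9*t - 36) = (t - 1)*(t + 1)*(t + 3)*(t^2 + t - 12) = (t - 3)*(t - 1)*(t + 1)*(t + 3)*(t + 4)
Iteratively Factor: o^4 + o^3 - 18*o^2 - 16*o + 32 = (o - 4)*(o^3 + 5*o^2 + 2*o - 8) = (o - 4)*(o + 2)*(o^2 + 3*o - 4) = (o - 4)*(o + 2)*(o + 4)*(o - 1)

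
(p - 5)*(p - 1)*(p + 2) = p^3 - 4*p^2 - 7*p + 10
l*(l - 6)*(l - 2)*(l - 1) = l^4 - 9*l^3 + 20*l^2 - 12*l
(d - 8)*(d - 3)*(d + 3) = d^3 - 8*d^2 - 9*d + 72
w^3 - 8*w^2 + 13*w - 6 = (w - 6)*(w - 1)^2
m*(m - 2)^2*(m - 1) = m^4 - 5*m^3 + 8*m^2 - 4*m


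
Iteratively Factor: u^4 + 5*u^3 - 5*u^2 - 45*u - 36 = (u - 3)*(u^3 + 8*u^2 + 19*u + 12) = (u - 3)*(u + 1)*(u^2 + 7*u + 12) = (u - 3)*(u + 1)*(u + 4)*(u + 3)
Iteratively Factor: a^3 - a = (a)*(a^2 - 1) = a*(a + 1)*(a - 1)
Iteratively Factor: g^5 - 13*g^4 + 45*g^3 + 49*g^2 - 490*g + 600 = (g + 3)*(g^4 - 16*g^3 + 93*g^2 - 230*g + 200) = (g - 2)*(g + 3)*(g^3 - 14*g^2 + 65*g - 100) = (g - 5)*(g - 2)*(g + 3)*(g^2 - 9*g + 20) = (g - 5)*(g - 4)*(g - 2)*(g + 3)*(g - 5)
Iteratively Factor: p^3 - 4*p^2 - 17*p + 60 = (p - 5)*(p^2 + p - 12) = (p - 5)*(p - 3)*(p + 4)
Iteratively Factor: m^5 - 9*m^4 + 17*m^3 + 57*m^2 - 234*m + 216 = (m - 3)*(m^4 - 6*m^3 - m^2 + 54*m - 72) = (m - 4)*(m - 3)*(m^3 - 2*m^2 - 9*m + 18) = (m - 4)*(m - 3)*(m + 3)*(m^2 - 5*m + 6) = (m - 4)*(m - 3)*(m - 2)*(m + 3)*(m - 3)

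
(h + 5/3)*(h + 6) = h^2 + 23*h/3 + 10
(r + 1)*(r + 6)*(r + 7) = r^3 + 14*r^2 + 55*r + 42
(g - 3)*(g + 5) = g^2 + 2*g - 15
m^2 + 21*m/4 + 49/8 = (m + 7/4)*(m + 7/2)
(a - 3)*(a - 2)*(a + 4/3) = a^3 - 11*a^2/3 - 2*a/3 + 8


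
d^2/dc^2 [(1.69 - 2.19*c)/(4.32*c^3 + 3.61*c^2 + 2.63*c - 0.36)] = (-245.223936*c^5 + 173.552544*c^4 + 414.377418*c^3 + 206.481462*c^2 + 94.965186*c + 23.624786)/(80.621568*c^9 + 202.113792*c^8 + 316.142352*c^7 + 272.982745*c^6 + 158.780661*c^5 + 36.294303*c^4 - 0.636625000000006*c^3 - 6.066684*c^2 + 1.022544*c - 0.046656)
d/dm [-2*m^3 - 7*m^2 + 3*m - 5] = -6*m^2 - 14*m + 3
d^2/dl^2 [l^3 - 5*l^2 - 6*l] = 6*l - 10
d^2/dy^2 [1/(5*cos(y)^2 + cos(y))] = (-25*(1 - cos(2*y))^2 + 75*cos(y)/4 - 51*cos(2*y)/2 - 15*cos(3*y)/4 + 153/2)/((5*cos(y) + 1)^3*cos(y)^3)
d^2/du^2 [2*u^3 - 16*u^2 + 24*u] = 12*u - 32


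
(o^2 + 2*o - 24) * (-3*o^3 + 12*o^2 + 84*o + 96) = -3*o^5 + 6*o^4 + 180*o^3 - 24*o^2 - 1824*o - 2304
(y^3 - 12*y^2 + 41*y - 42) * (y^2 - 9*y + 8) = y^5 - 21*y^4 + 157*y^3 - 507*y^2 + 706*y - 336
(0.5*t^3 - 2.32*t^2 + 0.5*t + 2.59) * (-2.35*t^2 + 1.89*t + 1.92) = -1.175*t^5 + 6.397*t^4 - 4.5998*t^3 - 9.5959*t^2 + 5.8551*t + 4.9728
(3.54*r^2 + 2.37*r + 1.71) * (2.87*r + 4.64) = 10.1598*r^3 + 23.2275*r^2 + 15.9045*r + 7.9344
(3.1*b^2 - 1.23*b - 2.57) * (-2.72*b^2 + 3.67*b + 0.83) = -8.432*b^4 + 14.7226*b^3 + 5.0493*b^2 - 10.4528*b - 2.1331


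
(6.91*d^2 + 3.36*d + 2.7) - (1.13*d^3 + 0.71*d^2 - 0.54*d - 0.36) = -1.13*d^3 + 6.2*d^2 + 3.9*d + 3.06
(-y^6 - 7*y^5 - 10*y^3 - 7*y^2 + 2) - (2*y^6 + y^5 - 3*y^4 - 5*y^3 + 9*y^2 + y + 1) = -3*y^6 - 8*y^5 + 3*y^4 - 5*y^3 - 16*y^2 - y + 1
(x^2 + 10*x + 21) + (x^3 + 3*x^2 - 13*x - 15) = x^3 + 4*x^2 - 3*x + 6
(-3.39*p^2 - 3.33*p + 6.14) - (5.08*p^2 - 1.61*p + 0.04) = -8.47*p^2 - 1.72*p + 6.1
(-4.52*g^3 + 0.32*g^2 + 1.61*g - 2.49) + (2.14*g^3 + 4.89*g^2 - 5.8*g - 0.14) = -2.38*g^3 + 5.21*g^2 - 4.19*g - 2.63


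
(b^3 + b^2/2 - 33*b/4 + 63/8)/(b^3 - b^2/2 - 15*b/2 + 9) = (b^2 + 2*b - 21/4)/(b^2 + b - 6)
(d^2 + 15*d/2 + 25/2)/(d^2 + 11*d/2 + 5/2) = (2*d + 5)/(2*d + 1)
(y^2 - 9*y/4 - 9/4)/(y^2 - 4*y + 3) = (y + 3/4)/(y - 1)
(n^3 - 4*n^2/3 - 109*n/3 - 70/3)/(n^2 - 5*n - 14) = (3*n^2 + 17*n + 10)/(3*(n + 2))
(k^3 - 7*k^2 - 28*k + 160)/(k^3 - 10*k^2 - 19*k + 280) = (k - 4)/(k - 7)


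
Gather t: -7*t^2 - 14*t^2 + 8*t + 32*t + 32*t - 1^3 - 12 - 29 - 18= -21*t^2 + 72*t - 60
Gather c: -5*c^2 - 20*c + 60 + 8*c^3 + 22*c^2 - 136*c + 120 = 8*c^3 + 17*c^2 - 156*c + 180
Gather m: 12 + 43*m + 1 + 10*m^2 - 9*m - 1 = 10*m^2 + 34*m + 12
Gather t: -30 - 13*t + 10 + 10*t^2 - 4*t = 10*t^2 - 17*t - 20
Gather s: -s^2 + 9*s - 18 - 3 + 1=-s^2 + 9*s - 20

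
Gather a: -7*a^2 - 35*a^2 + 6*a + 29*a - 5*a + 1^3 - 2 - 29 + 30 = -42*a^2 + 30*a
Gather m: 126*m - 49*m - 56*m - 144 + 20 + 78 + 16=21*m - 30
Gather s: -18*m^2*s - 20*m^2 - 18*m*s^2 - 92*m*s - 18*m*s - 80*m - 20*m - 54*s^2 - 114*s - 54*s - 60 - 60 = -20*m^2 - 100*m + s^2*(-18*m - 54) + s*(-18*m^2 - 110*m - 168) - 120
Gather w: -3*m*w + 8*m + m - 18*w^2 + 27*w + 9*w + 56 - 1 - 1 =9*m - 18*w^2 + w*(36 - 3*m) + 54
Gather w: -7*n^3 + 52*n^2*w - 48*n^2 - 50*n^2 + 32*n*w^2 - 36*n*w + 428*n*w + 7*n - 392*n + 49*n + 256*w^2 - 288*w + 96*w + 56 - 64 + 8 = -7*n^3 - 98*n^2 - 336*n + w^2*(32*n + 256) + w*(52*n^2 + 392*n - 192)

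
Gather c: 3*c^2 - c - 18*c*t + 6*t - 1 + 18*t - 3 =3*c^2 + c*(-18*t - 1) + 24*t - 4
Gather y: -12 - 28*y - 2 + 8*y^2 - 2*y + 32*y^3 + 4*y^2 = 32*y^3 + 12*y^2 - 30*y - 14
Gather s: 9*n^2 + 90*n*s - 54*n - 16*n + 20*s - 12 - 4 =9*n^2 - 70*n + s*(90*n + 20) - 16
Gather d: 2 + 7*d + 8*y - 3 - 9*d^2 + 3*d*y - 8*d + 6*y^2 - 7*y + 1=-9*d^2 + d*(3*y - 1) + 6*y^2 + y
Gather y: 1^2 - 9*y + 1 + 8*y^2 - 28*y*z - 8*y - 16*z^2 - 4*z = 8*y^2 + y*(-28*z - 17) - 16*z^2 - 4*z + 2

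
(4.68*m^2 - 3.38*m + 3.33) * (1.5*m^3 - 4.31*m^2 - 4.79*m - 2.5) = 7.02*m^5 - 25.2408*m^4 - 2.8544*m^3 - 9.8621*m^2 - 7.5007*m - 8.325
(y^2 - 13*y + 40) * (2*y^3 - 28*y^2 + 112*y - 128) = 2*y^5 - 54*y^4 + 556*y^3 - 2704*y^2 + 6144*y - 5120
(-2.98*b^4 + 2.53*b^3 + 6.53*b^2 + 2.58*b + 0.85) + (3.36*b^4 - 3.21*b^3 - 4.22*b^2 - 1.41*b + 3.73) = 0.38*b^4 - 0.68*b^3 + 2.31*b^2 + 1.17*b + 4.58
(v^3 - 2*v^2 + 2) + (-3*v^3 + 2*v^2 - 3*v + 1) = -2*v^3 - 3*v + 3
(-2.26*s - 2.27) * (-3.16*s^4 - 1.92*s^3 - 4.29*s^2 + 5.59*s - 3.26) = 7.1416*s^5 + 11.5124*s^4 + 14.0538*s^3 - 2.8951*s^2 - 5.3217*s + 7.4002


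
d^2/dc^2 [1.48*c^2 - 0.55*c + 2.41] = 2.96000000000000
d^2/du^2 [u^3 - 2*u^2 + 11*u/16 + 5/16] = 6*u - 4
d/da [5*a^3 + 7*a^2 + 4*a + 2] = 15*a^2 + 14*a + 4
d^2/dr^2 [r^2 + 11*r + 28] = 2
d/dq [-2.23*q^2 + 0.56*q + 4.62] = 0.56 - 4.46*q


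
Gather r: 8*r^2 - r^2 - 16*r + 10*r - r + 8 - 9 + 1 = 7*r^2 - 7*r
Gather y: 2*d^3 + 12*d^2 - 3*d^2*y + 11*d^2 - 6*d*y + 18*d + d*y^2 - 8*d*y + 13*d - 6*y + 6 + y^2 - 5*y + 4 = 2*d^3 + 23*d^2 + 31*d + y^2*(d + 1) + y*(-3*d^2 - 14*d - 11) + 10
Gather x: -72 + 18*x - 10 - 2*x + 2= 16*x - 80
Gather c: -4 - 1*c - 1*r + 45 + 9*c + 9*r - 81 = 8*c + 8*r - 40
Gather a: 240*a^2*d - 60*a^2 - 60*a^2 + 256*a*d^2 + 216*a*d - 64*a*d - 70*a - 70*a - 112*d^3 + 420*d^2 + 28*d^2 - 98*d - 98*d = a^2*(240*d - 120) + a*(256*d^2 + 152*d - 140) - 112*d^3 + 448*d^2 - 196*d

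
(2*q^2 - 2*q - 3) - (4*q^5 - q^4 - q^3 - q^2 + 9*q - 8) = -4*q^5 + q^4 + q^3 + 3*q^2 - 11*q + 5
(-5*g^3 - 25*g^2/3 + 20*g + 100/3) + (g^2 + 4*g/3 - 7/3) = -5*g^3 - 22*g^2/3 + 64*g/3 + 31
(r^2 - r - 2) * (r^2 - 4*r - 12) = r^4 - 5*r^3 - 10*r^2 + 20*r + 24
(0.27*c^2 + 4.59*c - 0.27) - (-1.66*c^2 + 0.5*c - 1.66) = 1.93*c^2 + 4.09*c + 1.39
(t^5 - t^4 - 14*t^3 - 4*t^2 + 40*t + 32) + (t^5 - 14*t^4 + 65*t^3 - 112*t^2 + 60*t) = 2*t^5 - 15*t^4 + 51*t^3 - 116*t^2 + 100*t + 32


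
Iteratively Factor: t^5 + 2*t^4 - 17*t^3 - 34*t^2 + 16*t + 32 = (t + 2)*(t^4 - 17*t^2 + 16) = (t - 1)*(t + 2)*(t^3 + t^2 - 16*t - 16) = (t - 1)*(t + 2)*(t + 4)*(t^2 - 3*t - 4) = (t - 4)*(t - 1)*(t + 2)*(t + 4)*(t + 1)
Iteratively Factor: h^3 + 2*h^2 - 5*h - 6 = (h + 3)*(h^2 - h - 2) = (h + 1)*(h + 3)*(h - 2)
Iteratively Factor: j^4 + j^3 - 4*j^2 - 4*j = (j - 2)*(j^3 + 3*j^2 + 2*j) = j*(j - 2)*(j^2 + 3*j + 2) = j*(j - 2)*(j + 1)*(j + 2)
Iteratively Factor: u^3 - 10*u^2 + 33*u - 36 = (u - 3)*(u^2 - 7*u + 12) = (u - 3)^2*(u - 4)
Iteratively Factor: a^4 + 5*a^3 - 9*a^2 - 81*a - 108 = (a + 3)*(a^3 + 2*a^2 - 15*a - 36) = (a - 4)*(a + 3)*(a^2 + 6*a + 9) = (a - 4)*(a + 3)^2*(a + 3)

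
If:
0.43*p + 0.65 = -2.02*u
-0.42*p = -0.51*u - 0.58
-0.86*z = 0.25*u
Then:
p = 0.79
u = -0.49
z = 0.14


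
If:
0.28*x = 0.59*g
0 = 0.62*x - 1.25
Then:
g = 0.96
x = 2.02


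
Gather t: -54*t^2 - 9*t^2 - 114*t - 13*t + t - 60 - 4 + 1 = -63*t^2 - 126*t - 63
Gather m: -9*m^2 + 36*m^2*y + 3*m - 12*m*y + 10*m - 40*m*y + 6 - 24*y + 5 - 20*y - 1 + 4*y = m^2*(36*y - 9) + m*(13 - 52*y) - 40*y + 10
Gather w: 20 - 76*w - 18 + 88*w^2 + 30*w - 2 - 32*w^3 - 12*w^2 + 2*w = -32*w^3 + 76*w^2 - 44*w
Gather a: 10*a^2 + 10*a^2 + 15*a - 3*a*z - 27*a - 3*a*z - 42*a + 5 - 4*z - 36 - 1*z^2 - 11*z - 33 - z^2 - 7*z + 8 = 20*a^2 + a*(-6*z - 54) - 2*z^2 - 22*z - 56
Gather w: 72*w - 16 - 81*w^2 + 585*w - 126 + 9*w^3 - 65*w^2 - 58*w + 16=9*w^3 - 146*w^2 + 599*w - 126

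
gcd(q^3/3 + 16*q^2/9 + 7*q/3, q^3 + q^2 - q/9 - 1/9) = 1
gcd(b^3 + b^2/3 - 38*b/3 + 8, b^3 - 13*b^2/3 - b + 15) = b - 3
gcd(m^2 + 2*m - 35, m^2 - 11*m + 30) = m - 5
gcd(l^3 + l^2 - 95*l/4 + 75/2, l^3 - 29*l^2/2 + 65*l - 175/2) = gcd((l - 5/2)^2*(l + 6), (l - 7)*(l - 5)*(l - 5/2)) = l - 5/2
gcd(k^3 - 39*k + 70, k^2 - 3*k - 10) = k - 5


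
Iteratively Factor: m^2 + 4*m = (m)*(m + 4)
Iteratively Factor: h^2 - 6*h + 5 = (h - 5)*(h - 1)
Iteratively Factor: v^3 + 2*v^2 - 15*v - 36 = (v - 4)*(v^2 + 6*v + 9) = (v - 4)*(v + 3)*(v + 3)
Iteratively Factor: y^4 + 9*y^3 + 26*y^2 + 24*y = (y)*(y^3 + 9*y^2 + 26*y + 24) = y*(y + 4)*(y^2 + 5*y + 6) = y*(y + 3)*(y + 4)*(y + 2)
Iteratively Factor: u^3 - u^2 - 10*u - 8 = (u - 4)*(u^2 + 3*u + 2) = (u - 4)*(u + 2)*(u + 1)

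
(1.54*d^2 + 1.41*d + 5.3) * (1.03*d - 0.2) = 1.5862*d^3 + 1.1443*d^2 + 5.177*d - 1.06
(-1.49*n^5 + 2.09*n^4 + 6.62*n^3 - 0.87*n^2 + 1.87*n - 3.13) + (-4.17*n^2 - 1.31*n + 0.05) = -1.49*n^5 + 2.09*n^4 + 6.62*n^3 - 5.04*n^2 + 0.56*n - 3.08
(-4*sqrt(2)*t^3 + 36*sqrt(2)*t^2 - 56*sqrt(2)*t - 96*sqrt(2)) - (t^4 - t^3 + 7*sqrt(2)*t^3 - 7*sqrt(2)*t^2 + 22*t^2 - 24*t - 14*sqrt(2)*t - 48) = -t^4 - 11*sqrt(2)*t^3 + t^3 - 22*t^2 + 43*sqrt(2)*t^2 - 42*sqrt(2)*t + 24*t - 96*sqrt(2) + 48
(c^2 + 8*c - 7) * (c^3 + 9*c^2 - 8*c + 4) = c^5 + 17*c^4 + 57*c^3 - 123*c^2 + 88*c - 28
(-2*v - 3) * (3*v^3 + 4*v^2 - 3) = -6*v^4 - 17*v^3 - 12*v^2 + 6*v + 9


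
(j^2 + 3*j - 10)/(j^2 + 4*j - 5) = (j - 2)/(j - 1)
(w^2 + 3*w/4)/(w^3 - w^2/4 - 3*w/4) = 1/(w - 1)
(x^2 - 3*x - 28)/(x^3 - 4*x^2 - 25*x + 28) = 1/(x - 1)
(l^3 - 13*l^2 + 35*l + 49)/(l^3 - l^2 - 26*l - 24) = (l^2 - 14*l + 49)/(l^2 - 2*l - 24)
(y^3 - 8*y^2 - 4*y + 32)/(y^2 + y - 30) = (y^3 - 8*y^2 - 4*y + 32)/(y^2 + y - 30)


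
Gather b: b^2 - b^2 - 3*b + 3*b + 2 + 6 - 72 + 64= 0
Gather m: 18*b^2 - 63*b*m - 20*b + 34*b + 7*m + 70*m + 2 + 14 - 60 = 18*b^2 + 14*b + m*(77 - 63*b) - 44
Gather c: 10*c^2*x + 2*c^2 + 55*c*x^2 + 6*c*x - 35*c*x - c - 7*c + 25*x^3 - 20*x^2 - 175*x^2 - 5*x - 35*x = c^2*(10*x + 2) + c*(55*x^2 - 29*x - 8) + 25*x^3 - 195*x^2 - 40*x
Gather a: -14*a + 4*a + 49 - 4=45 - 10*a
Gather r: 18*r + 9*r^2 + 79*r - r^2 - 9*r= 8*r^2 + 88*r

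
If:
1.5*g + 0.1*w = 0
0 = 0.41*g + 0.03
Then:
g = -0.07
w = 1.10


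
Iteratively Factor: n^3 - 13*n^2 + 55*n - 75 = (n - 3)*(n^2 - 10*n + 25) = (n - 5)*(n - 3)*(n - 5)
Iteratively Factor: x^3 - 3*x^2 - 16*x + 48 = (x - 3)*(x^2 - 16) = (x - 4)*(x - 3)*(x + 4)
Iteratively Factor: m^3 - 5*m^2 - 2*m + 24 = (m - 3)*(m^2 - 2*m - 8) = (m - 4)*(m - 3)*(m + 2)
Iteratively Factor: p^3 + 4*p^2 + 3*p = (p + 1)*(p^2 + 3*p) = p*(p + 1)*(p + 3)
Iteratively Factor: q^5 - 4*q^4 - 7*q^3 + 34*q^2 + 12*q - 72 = (q + 2)*(q^4 - 6*q^3 + 5*q^2 + 24*q - 36) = (q - 3)*(q + 2)*(q^3 - 3*q^2 - 4*q + 12) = (q - 3)*(q - 2)*(q + 2)*(q^2 - q - 6) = (q - 3)^2*(q - 2)*(q + 2)*(q + 2)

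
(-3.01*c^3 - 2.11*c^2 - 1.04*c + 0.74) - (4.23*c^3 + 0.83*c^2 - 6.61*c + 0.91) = -7.24*c^3 - 2.94*c^2 + 5.57*c - 0.17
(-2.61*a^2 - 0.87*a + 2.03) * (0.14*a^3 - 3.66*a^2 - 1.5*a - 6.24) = -0.3654*a^5 + 9.4308*a^4 + 7.3834*a^3 + 10.1616*a^2 + 2.3838*a - 12.6672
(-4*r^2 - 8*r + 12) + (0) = -4*r^2 - 8*r + 12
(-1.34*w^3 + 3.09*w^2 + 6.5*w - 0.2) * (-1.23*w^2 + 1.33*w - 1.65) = 1.6482*w^5 - 5.5829*w^4 - 1.6743*w^3 + 3.7925*w^2 - 10.991*w + 0.33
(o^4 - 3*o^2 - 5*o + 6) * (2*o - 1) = 2*o^5 - o^4 - 6*o^3 - 7*o^2 + 17*o - 6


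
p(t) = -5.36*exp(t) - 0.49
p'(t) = -5.36*exp(t)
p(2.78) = -86.89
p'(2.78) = -86.40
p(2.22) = -49.84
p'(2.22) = -49.35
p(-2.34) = -1.01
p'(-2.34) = -0.52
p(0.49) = -9.24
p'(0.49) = -8.75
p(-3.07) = -0.74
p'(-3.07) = -0.25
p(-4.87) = -0.53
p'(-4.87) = -0.04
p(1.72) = -30.42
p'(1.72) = -29.93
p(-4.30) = -0.56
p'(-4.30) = -0.07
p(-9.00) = -0.49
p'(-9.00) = 0.00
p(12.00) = -872366.17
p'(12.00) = -872365.68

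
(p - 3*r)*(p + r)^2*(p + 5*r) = p^4 + 4*p^3*r - 10*p^2*r^2 - 28*p*r^3 - 15*r^4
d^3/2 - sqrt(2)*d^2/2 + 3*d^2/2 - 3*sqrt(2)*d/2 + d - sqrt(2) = (d/2 + 1/2)*(d + 2)*(d - sqrt(2))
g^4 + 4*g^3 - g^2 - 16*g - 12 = (g - 2)*(g + 1)*(g + 2)*(g + 3)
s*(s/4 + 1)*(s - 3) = s^3/4 + s^2/4 - 3*s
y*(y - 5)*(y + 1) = y^3 - 4*y^2 - 5*y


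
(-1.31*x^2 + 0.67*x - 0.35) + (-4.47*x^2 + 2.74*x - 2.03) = -5.78*x^2 + 3.41*x - 2.38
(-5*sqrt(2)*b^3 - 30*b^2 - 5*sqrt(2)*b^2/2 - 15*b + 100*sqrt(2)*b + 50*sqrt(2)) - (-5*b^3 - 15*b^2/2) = -5*sqrt(2)*b^3 + 5*b^3 - 45*b^2/2 - 5*sqrt(2)*b^2/2 - 15*b + 100*sqrt(2)*b + 50*sqrt(2)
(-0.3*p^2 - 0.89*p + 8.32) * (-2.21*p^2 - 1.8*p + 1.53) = 0.663*p^4 + 2.5069*p^3 - 17.2442*p^2 - 16.3377*p + 12.7296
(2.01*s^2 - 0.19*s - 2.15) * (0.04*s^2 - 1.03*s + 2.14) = 0.0804*s^4 - 2.0779*s^3 + 4.4111*s^2 + 1.8079*s - 4.601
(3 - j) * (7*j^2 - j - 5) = -7*j^3 + 22*j^2 + 2*j - 15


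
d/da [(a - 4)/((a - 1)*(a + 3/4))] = 4*(-4*a^2 + 32*a - 7)/(16*a^4 - 8*a^3 - 23*a^2 + 6*a + 9)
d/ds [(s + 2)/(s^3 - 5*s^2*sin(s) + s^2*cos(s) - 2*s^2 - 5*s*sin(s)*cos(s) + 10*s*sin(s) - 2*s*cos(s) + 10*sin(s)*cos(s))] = (s^3*sin(s) + 5*s^3*cos(s) - 2*s^3 + 5*s^2*sin(s) - s^2*cos(s) + 5*s^2*cos(2*s) - 4*s^2 + 16*s*sin(s) - 24*s*cos(s) + 8*s - 20*sin(s) + 10*sin(2*s) + 4*cos(s) - 20*cos(2*s))/((s - 2)^2*(s - 5*sin(s))^2*(s + cos(s))^2)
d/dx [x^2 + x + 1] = 2*x + 1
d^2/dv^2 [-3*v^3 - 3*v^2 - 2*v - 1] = -18*v - 6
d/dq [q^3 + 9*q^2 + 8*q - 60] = 3*q^2 + 18*q + 8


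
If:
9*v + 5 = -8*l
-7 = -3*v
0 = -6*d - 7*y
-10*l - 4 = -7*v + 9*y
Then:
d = -1883/324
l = -13/4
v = 7/3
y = 269/54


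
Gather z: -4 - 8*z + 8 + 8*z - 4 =0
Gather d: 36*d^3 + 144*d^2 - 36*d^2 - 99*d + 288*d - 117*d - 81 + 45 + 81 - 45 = 36*d^3 + 108*d^2 + 72*d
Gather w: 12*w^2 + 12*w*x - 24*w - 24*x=12*w^2 + w*(12*x - 24) - 24*x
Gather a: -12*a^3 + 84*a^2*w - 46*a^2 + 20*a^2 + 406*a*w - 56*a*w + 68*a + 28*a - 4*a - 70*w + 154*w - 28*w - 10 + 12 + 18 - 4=-12*a^3 + a^2*(84*w - 26) + a*(350*w + 92) + 56*w + 16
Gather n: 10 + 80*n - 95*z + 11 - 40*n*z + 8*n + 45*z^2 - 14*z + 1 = n*(88 - 40*z) + 45*z^2 - 109*z + 22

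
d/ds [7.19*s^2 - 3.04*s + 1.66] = 14.38*s - 3.04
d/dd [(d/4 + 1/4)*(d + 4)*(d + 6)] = 3*d^2/4 + 11*d/2 + 17/2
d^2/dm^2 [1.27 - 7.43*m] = 0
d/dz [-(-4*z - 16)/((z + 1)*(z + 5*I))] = 4*(-(z + 1)*(z + 4) + (z + 1)*(z + 5*I) - (z + 4)*(z + 5*I))/((z + 1)^2*(z + 5*I)^2)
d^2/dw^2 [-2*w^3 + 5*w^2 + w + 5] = 10 - 12*w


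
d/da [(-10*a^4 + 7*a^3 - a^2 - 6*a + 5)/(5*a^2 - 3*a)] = (-100*a^5 + 125*a^4 - 42*a^3 + 33*a^2 - 50*a + 15)/(a^2*(25*a^2 - 30*a + 9))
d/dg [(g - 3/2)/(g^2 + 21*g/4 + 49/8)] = 64*(-g^2 + 3*g + 14)/(64*g^4 + 672*g^3 + 2548*g^2 + 4116*g + 2401)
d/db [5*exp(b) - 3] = 5*exp(b)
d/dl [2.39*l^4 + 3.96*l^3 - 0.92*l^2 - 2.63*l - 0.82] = 9.56*l^3 + 11.88*l^2 - 1.84*l - 2.63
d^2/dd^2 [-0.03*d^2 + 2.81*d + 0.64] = -0.0600000000000000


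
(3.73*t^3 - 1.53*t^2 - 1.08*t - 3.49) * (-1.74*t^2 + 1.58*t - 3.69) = -6.4902*t^5 + 8.5556*t^4 - 14.3019*t^3 + 10.0119*t^2 - 1.529*t + 12.8781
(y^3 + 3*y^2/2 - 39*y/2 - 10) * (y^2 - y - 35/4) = y^5 + y^4/2 - 119*y^3/4 - 29*y^2/8 + 1445*y/8 + 175/2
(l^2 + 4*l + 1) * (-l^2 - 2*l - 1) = -l^4 - 6*l^3 - 10*l^2 - 6*l - 1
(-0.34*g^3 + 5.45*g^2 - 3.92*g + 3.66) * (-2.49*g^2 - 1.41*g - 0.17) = 0.8466*g^5 - 13.0911*g^4 + 2.1341*g^3 - 4.5127*g^2 - 4.4942*g - 0.6222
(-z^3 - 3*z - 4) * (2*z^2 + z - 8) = -2*z^5 - z^4 + 2*z^3 - 11*z^2 + 20*z + 32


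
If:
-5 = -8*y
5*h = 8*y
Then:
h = 1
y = 5/8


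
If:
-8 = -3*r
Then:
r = 8/3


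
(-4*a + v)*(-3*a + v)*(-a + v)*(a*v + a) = -12*a^4*v - 12*a^4 + 19*a^3*v^2 + 19*a^3*v - 8*a^2*v^3 - 8*a^2*v^2 + a*v^4 + a*v^3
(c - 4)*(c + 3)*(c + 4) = c^3 + 3*c^2 - 16*c - 48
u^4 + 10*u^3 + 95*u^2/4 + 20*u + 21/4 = (u + 1/2)*(u + 1)*(u + 3/2)*(u + 7)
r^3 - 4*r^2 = r^2*(r - 4)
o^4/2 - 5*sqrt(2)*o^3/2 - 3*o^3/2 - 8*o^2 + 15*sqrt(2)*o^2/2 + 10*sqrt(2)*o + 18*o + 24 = (o/2 + sqrt(2)/2)*(o - 4)*(o + 1)*(o - 6*sqrt(2))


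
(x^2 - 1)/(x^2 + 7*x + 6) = (x - 1)/(x + 6)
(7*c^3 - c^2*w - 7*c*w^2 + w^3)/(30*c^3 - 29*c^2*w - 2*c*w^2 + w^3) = (-7*c^2 - 6*c*w + w^2)/(-30*c^2 - c*w + w^2)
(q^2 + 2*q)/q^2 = (q + 2)/q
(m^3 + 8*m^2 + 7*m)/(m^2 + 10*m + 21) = m*(m + 1)/(m + 3)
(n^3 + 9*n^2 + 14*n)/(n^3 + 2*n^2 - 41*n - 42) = n*(n + 2)/(n^2 - 5*n - 6)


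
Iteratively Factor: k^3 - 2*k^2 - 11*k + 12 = (k + 3)*(k^2 - 5*k + 4) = (k - 1)*(k + 3)*(k - 4)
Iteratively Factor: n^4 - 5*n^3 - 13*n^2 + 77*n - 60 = (n - 5)*(n^3 - 13*n + 12) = (n - 5)*(n - 3)*(n^2 + 3*n - 4) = (n - 5)*(n - 3)*(n + 4)*(n - 1)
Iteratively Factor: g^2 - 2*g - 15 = (g - 5)*(g + 3)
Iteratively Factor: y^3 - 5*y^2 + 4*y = (y)*(y^2 - 5*y + 4) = y*(y - 1)*(y - 4)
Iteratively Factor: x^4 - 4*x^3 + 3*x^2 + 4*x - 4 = (x - 2)*(x^3 - 2*x^2 - x + 2) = (x - 2)*(x - 1)*(x^2 - x - 2) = (x - 2)^2*(x - 1)*(x + 1)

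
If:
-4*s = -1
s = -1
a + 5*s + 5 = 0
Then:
No Solution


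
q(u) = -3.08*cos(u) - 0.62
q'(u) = 3.08*sin(u)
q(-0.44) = -3.41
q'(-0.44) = -1.31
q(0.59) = -3.18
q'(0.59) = 1.71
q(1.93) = 0.46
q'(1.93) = 2.88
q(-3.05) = 2.45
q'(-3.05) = -0.28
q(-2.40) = 1.65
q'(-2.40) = -2.08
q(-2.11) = 0.96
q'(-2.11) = -2.64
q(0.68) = -3.01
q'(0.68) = 1.94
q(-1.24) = -1.62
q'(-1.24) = -2.91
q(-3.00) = 2.43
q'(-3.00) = -0.43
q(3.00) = 2.43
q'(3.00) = 0.43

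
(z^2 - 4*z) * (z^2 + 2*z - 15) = z^4 - 2*z^3 - 23*z^2 + 60*z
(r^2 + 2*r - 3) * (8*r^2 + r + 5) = 8*r^4 + 17*r^3 - 17*r^2 + 7*r - 15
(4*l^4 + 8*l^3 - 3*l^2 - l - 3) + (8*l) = 4*l^4 + 8*l^3 - 3*l^2 + 7*l - 3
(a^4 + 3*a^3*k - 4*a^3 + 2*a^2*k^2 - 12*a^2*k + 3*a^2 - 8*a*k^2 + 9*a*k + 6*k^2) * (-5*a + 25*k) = -5*a^5 + 10*a^4*k + 20*a^4 + 65*a^3*k^2 - 40*a^3*k - 15*a^3 + 50*a^2*k^3 - 260*a^2*k^2 + 30*a^2*k - 200*a*k^3 + 195*a*k^2 + 150*k^3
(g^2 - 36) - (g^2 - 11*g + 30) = 11*g - 66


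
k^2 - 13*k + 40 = (k - 8)*(k - 5)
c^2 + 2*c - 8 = (c - 2)*(c + 4)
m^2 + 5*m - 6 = (m - 1)*(m + 6)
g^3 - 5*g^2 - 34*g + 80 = (g - 8)*(g - 2)*(g + 5)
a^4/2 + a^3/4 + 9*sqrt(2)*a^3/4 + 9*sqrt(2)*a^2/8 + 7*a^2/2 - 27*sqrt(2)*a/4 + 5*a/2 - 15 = (a/2 + 1)*(a - 3/2)*(a + 2*sqrt(2))*(a + 5*sqrt(2)/2)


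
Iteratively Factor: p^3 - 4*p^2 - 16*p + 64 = (p + 4)*(p^2 - 8*p + 16) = (p - 4)*(p + 4)*(p - 4)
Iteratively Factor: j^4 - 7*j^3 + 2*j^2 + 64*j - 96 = (j - 4)*(j^3 - 3*j^2 - 10*j + 24) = (j - 4)*(j - 2)*(j^2 - j - 12) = (j - 4)*(j - 2)*(j + 3)*(j - 4)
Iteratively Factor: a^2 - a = (a - 1)*(a)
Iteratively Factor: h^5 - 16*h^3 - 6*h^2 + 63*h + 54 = (h - 3)*(h^4 + 3*h^3 - 7*h^2 - 27*h - 18) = (h - 3)^2*(h^3 + 6*h^2 + 11*h + 6) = (h - 3)^2*(h + 2)*(h^2 + 4*h + 3) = (h - 3)^2*(h + 2)*(h + 3)*(h + 1)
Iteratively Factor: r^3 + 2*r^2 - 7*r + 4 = (r - 1)*(r^2 + 3*r - 4) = (r - 1)^2*(r + 4)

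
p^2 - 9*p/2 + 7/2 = (p - 7/2)*(p - 1)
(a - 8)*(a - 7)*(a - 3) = a^3 - 18*a^2 + 101*a - 168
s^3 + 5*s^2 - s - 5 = (s - 1)*(s + 1)*(s + 5)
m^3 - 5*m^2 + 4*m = m*(m - 4)*(m - 1)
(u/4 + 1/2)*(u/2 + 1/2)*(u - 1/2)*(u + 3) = u^4/8 + 11*u^3/16 + u^2 + u/16 - 3/8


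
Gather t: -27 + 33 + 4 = 10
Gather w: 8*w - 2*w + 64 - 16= 6*w + 48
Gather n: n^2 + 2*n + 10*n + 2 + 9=n^2 + 12*n + 11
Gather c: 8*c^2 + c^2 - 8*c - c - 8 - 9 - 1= 9*c^2 - 9*c - 18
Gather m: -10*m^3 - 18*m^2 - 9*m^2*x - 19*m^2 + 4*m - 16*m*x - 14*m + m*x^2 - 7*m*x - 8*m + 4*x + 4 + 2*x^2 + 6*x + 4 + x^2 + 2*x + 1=-10*m^3 + m^2*(-9*x - 37) + m*(x^2 - 23*x - 18) + 3*x^2 + 12*x + 9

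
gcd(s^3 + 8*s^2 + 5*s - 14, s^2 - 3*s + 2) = s - 1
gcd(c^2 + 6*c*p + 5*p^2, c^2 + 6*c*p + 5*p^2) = c^2 + 6*c*p + 5*p^2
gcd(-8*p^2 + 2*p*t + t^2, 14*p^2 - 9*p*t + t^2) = 2*p - t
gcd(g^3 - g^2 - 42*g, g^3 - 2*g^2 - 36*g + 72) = g + 6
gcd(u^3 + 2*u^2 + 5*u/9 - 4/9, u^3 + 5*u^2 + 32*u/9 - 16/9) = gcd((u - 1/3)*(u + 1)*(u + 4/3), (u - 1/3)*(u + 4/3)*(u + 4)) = u^2 + u - 4/9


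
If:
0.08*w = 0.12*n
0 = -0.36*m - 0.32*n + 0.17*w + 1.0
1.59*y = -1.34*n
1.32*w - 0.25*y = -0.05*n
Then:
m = 2.78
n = 0.00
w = 0.00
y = 0.00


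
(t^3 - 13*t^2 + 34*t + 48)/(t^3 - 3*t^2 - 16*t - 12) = (t - 8)/(t + 2)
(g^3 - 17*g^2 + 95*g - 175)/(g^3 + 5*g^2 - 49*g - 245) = (g^2 - 10*g + 25)/(g^2 + 12*g + 35)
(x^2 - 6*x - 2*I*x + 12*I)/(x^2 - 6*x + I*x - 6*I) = (x - 2*I)/(x + I)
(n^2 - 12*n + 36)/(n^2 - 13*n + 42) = (n - 6)/(n - 7)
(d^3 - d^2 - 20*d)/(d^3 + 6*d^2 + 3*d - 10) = d*(d^2 - d - 20)/(d^3 + 6*d^2 + 3*d - 10)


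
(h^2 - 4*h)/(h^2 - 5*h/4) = 4*(h - 4)/(4*h - 5)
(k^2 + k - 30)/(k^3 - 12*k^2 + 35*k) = (k + 6)/(k*(k - 7))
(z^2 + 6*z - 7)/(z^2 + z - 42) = (z - 1)/(z - 6)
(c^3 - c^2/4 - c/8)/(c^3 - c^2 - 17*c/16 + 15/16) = 2*c*(8*c^2 - 2*c - 1)/(16*c^3 - 16*c^2 - 17*c + 15)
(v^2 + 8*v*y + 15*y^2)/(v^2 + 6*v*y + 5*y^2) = (v + 3*y)/(v + y)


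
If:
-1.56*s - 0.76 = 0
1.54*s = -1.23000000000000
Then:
No Solution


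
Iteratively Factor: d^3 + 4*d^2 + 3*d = (d)*(d^2 + 4*d + 3) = d*(d + 3)*(d + 1)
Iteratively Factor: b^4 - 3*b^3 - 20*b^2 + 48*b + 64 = (b - 4)*(b^3 + b^2 - 16*b - 16) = (b - 4)*(b + 1)*(b^2 - 16) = (b - 4)^2*(b + 1)*(b + 4)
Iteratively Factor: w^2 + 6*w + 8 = (w + 4)*(w + 2)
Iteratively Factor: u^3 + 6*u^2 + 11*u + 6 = (u + 1)*(u^2 + 5*u + 6) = (u + 1)*(u + 2)*(u + 3)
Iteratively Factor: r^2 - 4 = (r - 2)*(r + 2)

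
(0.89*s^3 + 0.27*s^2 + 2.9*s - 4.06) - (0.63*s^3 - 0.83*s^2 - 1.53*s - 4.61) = 0.26*s^3 + 1.1*s^2 + 4.43*s + 0.550000000000001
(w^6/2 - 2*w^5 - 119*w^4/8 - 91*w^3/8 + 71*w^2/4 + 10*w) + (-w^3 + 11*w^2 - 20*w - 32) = w^6/2 - 2*w^5 - 119*w^4/8 - 99*w^3/8 + 115*w^2/4 - 10*w - 32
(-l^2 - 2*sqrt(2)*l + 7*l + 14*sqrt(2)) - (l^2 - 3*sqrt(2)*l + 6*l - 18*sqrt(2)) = -2*l^2 + l + sqrt(2)*l + 32*sqrt(2)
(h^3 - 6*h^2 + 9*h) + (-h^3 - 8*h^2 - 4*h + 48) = -14*h^2 + 5*h + 48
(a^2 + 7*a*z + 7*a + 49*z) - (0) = a^2 + 7*a*z + 7*a + 49*z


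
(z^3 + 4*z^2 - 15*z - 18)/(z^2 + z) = z + 3 - 18/z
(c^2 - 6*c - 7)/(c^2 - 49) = (c + 1)/(c + 7)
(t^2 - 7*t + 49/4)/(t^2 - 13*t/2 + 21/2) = (t - 7/2)/(t - 3)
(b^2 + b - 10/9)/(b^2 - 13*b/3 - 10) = (b - 2/3)/(b - 6)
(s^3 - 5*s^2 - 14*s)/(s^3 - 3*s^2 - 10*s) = (s - 7)/(s - 5)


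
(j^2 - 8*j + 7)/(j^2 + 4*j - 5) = (j - 7)/(j + 5)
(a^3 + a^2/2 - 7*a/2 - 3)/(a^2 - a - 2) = a + 3/2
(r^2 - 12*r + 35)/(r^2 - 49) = (r - 5)/(r + 7)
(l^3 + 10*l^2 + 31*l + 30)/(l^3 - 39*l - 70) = (l + 3)/(l - 7)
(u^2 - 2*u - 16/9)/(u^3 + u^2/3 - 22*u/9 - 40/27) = 3*(3*u - 8)/(9*u^2 - 3*u - 20)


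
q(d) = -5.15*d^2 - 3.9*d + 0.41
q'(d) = -10.3*d - 3.9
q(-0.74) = 0.48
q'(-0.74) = 3.72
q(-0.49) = 1.08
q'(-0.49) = 1.15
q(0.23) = -0.76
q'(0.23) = -6.27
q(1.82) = -23.75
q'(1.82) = -22.65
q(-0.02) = 0.49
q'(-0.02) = -3.69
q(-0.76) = 0.40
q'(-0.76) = 3.93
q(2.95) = -55.91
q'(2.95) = -34.28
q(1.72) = -21.53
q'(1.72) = -21.62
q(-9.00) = -381.64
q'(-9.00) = 88.80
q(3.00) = -57.64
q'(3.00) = -34.80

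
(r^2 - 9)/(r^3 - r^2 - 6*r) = (r + 3)/(r*(r + 2))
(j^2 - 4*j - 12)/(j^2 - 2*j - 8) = (j - 6)/(j - 4)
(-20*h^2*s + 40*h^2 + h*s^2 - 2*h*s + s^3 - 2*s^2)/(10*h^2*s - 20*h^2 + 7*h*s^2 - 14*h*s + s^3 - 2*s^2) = (-4*h + s)/(2*h + s)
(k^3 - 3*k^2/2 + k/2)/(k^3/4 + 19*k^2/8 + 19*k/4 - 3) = 4*k*(k - 1)/(k^2 + 10*k + 24)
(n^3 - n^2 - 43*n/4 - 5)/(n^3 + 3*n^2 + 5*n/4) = (n - 4)/n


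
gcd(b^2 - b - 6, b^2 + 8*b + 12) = b + 2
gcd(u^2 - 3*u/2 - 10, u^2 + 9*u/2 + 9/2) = 1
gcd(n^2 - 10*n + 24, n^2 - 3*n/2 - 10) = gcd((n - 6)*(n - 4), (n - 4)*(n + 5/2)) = n - 4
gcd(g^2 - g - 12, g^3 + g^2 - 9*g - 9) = g + 3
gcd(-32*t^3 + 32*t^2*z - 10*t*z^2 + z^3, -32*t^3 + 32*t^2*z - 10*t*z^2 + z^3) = -32*t^3 + 32*t^2*z - 10*t*z^2 + z^3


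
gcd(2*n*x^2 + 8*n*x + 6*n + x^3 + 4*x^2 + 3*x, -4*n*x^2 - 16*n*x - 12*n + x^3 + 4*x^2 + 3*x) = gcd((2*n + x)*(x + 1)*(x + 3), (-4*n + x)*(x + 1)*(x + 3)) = x^2 + 4*x + 3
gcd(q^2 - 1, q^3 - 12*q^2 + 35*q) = 1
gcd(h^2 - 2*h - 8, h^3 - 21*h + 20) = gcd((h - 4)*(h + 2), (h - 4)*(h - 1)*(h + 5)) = h - 4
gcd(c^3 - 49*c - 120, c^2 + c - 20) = c + 5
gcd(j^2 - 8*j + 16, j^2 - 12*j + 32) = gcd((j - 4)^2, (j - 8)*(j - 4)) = j - 4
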